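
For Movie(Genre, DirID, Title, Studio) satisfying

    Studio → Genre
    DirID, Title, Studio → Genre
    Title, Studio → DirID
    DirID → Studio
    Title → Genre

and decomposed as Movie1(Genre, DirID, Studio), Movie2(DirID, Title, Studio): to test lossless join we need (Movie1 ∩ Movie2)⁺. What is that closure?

Movie1 ∩ Movie2 = {DirID, Studio}.
Studio → Genre applies, adding Genre
Closure: {Genre, DirID, Studio}.

Genre, DirID, Studio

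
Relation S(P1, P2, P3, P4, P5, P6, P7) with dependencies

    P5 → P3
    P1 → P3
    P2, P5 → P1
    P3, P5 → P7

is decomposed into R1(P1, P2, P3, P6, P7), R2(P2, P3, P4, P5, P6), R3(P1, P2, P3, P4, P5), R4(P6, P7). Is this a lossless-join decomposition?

No

Chase test. Columns are P1, P2, P3, P4, P5, P6, P7; row i has aⱼ where attribute j ∈ Ri, else bᵢⱼ.
Initial tableau (one row per fragment):
  row 1: a1 a2 a3 b14 b15 a6 a7
  row 2: b21 a2 a3 a4 a5 a6 b27
  row 3: a1 a2 a3 a4 a5 b36 b37
  row 4: b41 b42 b43 b44 b45 a6 a7
Rows 2 and 3 agree on P2, P5; apply P2, P5→P1 and equate their P1 entries.
Rows 2 and 3 agree on P3, P5; apply P3, P5→P7 and equate their P7 entries.
No row becomes fully distinguished — the join is lossy.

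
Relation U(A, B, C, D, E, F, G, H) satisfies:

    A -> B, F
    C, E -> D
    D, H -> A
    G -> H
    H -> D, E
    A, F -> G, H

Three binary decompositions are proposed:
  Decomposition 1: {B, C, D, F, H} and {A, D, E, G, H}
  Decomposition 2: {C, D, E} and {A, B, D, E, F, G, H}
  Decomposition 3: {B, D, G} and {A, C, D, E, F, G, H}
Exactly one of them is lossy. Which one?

Decomposition 1: common = {D, H}, closure = {A, B, D, E, F, G, H} → lossless.
Decomposition 2: common = {D, E}, closure = {D, E} → lossy.
Decomposition 3: common = {D, G}, closure = {A, B, D, E, F, G, H} → lossless.

Decomposition 2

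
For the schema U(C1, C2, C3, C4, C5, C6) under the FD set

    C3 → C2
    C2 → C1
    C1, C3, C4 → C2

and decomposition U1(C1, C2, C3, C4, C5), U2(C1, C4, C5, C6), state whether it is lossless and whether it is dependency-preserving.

lossy but dependency-preserving

Lossless test: (C1, C4, C5)⁺ = {C1, C4, C5}, which is a superkey of neither fragment — lossy.
Dependency preservation: every FD's attributes lie within a single fragment, so each can be enforced locally — preserved.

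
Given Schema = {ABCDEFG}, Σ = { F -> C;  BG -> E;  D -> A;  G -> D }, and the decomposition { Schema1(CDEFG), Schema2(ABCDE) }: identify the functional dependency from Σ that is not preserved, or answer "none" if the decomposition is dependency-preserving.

Check BG → E: no single fragment contains all of {BEG}, and the restricted closure of {BG} across the fragments never reaches {E}.
F → C is preserved.
D → A is preserved.
G → D is preserved.

BG -> E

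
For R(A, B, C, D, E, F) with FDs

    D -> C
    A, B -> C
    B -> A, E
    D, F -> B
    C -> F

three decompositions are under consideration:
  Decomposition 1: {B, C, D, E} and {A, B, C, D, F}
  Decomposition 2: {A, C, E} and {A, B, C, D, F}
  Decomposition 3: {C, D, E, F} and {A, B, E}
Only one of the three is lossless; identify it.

Decomposition 1

Decomposition 1: common = {B, C, D}, closure = {A, B, C, D, E, F} → lossless.
Decomposition 2: common = {A, C}, closure = {A, C, F} → lossy.
Decomposition 3: common = {E}, closure = {E} → lossy.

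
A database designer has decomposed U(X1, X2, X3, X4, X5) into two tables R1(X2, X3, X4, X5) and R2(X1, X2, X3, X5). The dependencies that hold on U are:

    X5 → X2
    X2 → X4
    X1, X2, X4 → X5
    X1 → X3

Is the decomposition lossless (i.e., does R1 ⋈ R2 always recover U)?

Common attributes: R1 ∩ R2 = {X2, X3, X5}.
Closure of {X2, X3, X5}: X2 → X4 applies, adding X4. So (X2, X3, X5)⁺ = {X2, X3, X4, X5}.
This closure contains every attribute of R1, so R1 ∩ R2 → R1. The join is lossless.

Yes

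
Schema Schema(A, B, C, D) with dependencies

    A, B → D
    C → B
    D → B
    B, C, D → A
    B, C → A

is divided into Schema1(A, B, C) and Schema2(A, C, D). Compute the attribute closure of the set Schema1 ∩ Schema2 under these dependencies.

A, B, C, D

Schema1 ∩ Schema2 = {A, C}.
C → B applies, adding B
A, B → D applies, adding D
Closure: {A, B, C, D}.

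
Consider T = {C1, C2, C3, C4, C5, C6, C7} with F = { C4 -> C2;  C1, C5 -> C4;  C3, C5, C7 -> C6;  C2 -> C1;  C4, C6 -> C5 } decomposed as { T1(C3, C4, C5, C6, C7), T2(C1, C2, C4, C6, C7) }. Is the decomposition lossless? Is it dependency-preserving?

Lossless test: (C4, C6, C7)⁺ = {C1, C2, C4, C5, C6, C7}, which contains all of one fragment — lossless.
Dependency preservation: the restricted closure of {C1, C5} across the fragments never reaches {C4}, so C1, C5 → C4 cannot be enforced without a join — not preserved.

lossless but not dependency-preserving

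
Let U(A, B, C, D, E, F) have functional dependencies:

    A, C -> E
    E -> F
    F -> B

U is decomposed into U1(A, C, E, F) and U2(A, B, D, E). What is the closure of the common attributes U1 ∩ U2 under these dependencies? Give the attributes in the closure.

A, B, E, F

U1 ∩ U2 = {A, E}.
E → F applies, adding F
F → B applies, adding B
Closure: {A, B, E, F}.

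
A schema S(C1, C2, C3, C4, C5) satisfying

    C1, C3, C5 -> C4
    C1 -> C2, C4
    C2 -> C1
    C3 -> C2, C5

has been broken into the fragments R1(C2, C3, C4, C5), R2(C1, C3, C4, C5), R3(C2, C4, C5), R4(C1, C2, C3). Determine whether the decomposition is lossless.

Yes

Chase test. Columns are C1, C2, C3, C4, C5; row i has aⱼ where attribute j ∈ Ri, else bᵢⱼ.
Initial tableau (one row per fragment):
  row 1: b11 a2 a3 a4 a5
  row 2: a1 b22 a3 a4 a5
  row 3: b31 a2 b33 a4 a5
  row 4: a1 a2 a3 b44 b45
Rows 2 and 4 agree on C1; apply C1→C2, C4 and equate their C2, C4 entries.
Rows 1 and 2 agree on C2; apply C2→C1 and equate their C1 entries.
Rows 1 and 3 agree on C2; apply C2→C1 and equate their C1 entries.
Rows 1 and 4 agree on C3; apply C3→C2, C5 and equate their C2, C5 entries.
Row 1 is now all distinguished symbols — the join is lossless.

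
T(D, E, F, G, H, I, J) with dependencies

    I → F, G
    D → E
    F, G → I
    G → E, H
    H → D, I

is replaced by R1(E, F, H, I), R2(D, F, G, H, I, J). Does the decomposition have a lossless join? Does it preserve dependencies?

lossless but not dependency-preserving

Lossless test: (F, H, I)⁺ = {D, E, F, G, H, I}, which contains all of one fragment — lossless.
Dependency preservation: the restricted closure of {D} across the fragments never reaches {E}, so D → E cannot be enforced without a join — not preserved.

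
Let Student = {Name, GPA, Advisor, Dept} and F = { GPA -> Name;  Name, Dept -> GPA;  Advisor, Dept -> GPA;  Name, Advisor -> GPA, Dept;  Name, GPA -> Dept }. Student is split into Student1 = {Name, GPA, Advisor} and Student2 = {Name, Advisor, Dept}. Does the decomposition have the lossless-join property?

Common attributes: Student1 ∩ Student2 = {Name, Advisor}.
Closure of {Name, Advisor}: Name, Advisor → GPA, Dept applies, adding GPA, Dept. So (Name, Advisor)⁺ = {Name, GPA, Advisor, Dept}.
This closure contains every attribute of Student1, so Student1 ∩ Student2 → Student1. The join is lossless.

Yes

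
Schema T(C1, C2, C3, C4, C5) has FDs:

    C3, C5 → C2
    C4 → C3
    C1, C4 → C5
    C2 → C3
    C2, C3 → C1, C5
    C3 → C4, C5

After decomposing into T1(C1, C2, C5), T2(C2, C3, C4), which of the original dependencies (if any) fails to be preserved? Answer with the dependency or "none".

C3, C5 → C2: restricted closure across fragments reaches C2.
C4 → C3 lies within T2.
C1, C4 → C5: restricted closure across fragments reaches C5.
C2 → C3 lies within T2.
C2, C3 → C1, C5: restricted closure across fragments reaches C1, C5.
C3 → C4, C5: restricted closure across fragments reaches C4, C5.
Every dependency is enforceable on the fragments, so the decomposition is dependency-preserving.

none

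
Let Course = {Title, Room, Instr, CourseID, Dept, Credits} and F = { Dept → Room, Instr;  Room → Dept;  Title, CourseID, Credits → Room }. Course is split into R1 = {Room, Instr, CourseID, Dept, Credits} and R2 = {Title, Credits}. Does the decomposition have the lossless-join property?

Common attributes: R1 ∩ R2 = {Credits}.
No dependency enlarges {Credits}, so (Credits)⁺ = {Credits}.
The closure contains neither all of R1 = {Room, Instr, CourseID, Dept, Credits} nor all of R2 = {Title, Credits}, so the common attributes are not a superkey of either fragment. The join is lossy.

No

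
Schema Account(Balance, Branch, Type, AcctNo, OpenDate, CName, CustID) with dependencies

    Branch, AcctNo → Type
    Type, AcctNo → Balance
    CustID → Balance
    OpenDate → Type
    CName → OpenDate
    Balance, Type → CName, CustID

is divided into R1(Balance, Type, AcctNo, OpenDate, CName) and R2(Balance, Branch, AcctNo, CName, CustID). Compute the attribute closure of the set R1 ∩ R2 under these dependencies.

Balance, Type, AcctNo, OpenDate, CName, CustID

R1 ∩ R2 = {Balance, AcctNo, CName}.
CName → OpenDate applies, adding OpenDate
OpenDate → Type applies, adding Type
Balance, Type → CName, CustID applies, adding CustID
Closure: {Balance, Type, AcctNo, OpenDate, CName, CustID}.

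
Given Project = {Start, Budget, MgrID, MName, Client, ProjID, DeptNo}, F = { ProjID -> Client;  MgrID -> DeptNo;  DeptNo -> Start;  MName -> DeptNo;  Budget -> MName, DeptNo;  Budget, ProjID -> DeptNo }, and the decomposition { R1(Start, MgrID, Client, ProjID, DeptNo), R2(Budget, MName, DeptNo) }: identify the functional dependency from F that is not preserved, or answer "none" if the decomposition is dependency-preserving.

none

ProjID → Client lies within R1.
MgrID → DeptNo lies within R1.
DeptNo → Start lies within R1.
MName → DeptNo lies within R2.
Budget → MName, DeptNo lies within R2.
Budget, ProjID → DeptNo: restricted closure across fragments reaches DeptNo.
Every dependency is enforceable on the fragments, so the decomposition is dependency-preserving.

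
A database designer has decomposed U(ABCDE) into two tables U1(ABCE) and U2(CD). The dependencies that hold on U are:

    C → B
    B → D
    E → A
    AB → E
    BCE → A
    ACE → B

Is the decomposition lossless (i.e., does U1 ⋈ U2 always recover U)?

Yes

Common attributes: U1 ∩ U2 = {C}.
Closure of {C}: C → B applies, adding B; B → D applies, adding D. So (C)⁺ = {BCD}.
This closure contains every attribute of U2, so U1 ∩ U2 → U2. The join is lossless.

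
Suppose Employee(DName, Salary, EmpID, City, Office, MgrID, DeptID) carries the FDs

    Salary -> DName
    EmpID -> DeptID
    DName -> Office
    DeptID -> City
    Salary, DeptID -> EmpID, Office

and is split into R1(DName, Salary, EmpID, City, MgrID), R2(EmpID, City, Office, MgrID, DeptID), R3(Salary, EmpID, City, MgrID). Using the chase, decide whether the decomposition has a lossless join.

No

Chase test. Columns are DName, Salary, EmpID, City, Office, MgrID, DeptID; row i has aⱼ where attribute j ∈ Ri, else bᵢⱼ.
Initial tableau (one row per fragment):
  row 1: a1 a2 a3 a4 b15 a6 b17
  row 2: b21 b22 a3 a4 a5 a6 a7
  row 3: b31 a2 a3 a4 b35 a6 b37
Rows 1 and 3 agree on Salary; apply Salary→DName and equate their DName entries.
Rows 1 and 2 agree on EmpID; apply EmpID→DeptID and equate their DeptID entries.
Rows 1 and 3 agree on EmpID; apply EmpID→DeptID and equate their DeptID entries.
Rows 1 and 3 agree on DName; apply DName→Office and equate their Office entries.
No row becomes fully distinguished — the join is lossy.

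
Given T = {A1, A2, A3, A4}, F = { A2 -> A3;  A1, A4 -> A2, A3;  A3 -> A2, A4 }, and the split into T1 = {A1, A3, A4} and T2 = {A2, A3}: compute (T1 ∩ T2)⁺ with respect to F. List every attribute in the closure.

T1 ∩ T2 = {A3}.
A3 → A2, A4 applies, adding A2, A4
Closure: {A2, A3, A4}.

A2, A3, A4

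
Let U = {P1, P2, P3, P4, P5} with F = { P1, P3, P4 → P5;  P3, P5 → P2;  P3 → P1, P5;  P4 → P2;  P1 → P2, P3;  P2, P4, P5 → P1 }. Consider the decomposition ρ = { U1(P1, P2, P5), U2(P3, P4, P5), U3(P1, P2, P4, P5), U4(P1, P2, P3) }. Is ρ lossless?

Yes

Chase test. Columns are P1, P2, P3, P4, P5; row i has aⱼ where attribute j ∈ Ui, else bᵢⱼ.
Initial tableau (one row per fragment):
  row 1: a1 a2 b13 b14 a5
  row 2: b21 b22 a3 a4 a5
  row 3: a1 a2 b33 a4 a5
  row 4: a1 a2 a3 b44 b45
Rows 2 and 4 agree on P3; apply P3→P1, P5 and equate their P1, P5 entries.
Rows 2 and 3 agree on P4; apply P4→P2 and equate their P2 entries.
Rows 1 and 2 agree on P1; apply P1→P2, P3 and equate their P2, P3 entries.
Rows 1 and 3 agree on P1; apply P1→P2, P3 and equate their P2, P3 entries.
Row 2 is now all distinguished symbols — the join is lossless.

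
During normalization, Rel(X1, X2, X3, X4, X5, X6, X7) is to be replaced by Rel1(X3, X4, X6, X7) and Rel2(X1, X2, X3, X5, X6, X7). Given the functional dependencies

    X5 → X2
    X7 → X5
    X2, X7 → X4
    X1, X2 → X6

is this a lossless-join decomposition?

Common attributes: Rel1 ∩ Rel2 = {X3, X6, X7}.
Closure of {X3, X6, X7}: X7 → X5 applies, adding X5; X5 → X2 applies, adding X2; X2, X7 → X4 applies, adding X4. So (X3, X6, X7)⁺ = {X2, X3, X4, X5, X6, X7}.
This closure contains every attribute of Rel1, so Rel1 ∩ Rel2 → Rel1. The join is lossless.

Yes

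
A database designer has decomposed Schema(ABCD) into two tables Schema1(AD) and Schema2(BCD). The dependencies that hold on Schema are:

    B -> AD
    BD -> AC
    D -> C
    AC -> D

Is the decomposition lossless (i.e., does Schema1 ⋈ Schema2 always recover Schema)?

No

Common attributes: Schema1 ∩ Schema2 = {D}.
Closure of {D}: D → C applies, adding C. So (D)⁺ = {CD}.
The closure contains neither all of Schema1 = {AD} nor all of Schema2 = {BCD}, so the common attributes are not a superkey of either fragment. The join is lossy.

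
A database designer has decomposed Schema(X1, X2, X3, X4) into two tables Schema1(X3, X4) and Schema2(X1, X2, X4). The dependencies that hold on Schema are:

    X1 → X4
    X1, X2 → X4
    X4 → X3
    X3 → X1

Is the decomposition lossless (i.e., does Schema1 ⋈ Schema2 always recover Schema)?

Yes

Common attributes: Schema1 ∩ Schema2 = {X4}.
Closure of {X4}: X4 → X3 applies, adding X3; X3 → X1 applies, adding X1. So (X4)⁺ = {X1, X3, X4}.
This closure contains every attribute of Schema1, so Schema1 ∩ Schema2 → Schema1. The join is lossless.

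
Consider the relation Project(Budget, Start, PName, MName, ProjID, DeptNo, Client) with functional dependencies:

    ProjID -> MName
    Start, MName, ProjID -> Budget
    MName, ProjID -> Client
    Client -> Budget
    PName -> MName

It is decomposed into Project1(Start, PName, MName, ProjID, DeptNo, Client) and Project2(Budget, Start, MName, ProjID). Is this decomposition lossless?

Common attributes: Project1 ∩ Project2 = {Start, MName, ProjID}.
Closure of {Start, MName, ProjID}: Start, MName, ProjID → Budget applies, adding Budget; MName, ProjID → Client applies, adding Client. So (Start, MName, ProjID)⁺ = {Budget, Start, MName, ProjID, Client}.
This closure contains every attribute of Project2, so Project1 ∩ Project2 → Project2. The join is lossless.

Yes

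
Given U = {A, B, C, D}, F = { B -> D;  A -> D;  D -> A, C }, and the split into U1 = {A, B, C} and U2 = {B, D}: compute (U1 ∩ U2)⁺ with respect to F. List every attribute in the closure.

U1 ∩ U2 = {B}.
B → D applies, adding D
D → A, C applies, adding A, C
Closure: {A, B, C, D}.

A, B, C, D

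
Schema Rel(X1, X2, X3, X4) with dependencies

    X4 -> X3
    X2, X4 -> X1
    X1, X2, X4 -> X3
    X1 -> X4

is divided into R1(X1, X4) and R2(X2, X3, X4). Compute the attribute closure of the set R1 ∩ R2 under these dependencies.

R1 ∩ R2 = {X4}.
X4 → X3 applies, adding X3
Closure: {X3, X4}.

X3, X4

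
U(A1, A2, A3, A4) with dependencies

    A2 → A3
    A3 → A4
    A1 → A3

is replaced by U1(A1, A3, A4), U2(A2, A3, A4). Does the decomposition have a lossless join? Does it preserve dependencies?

lossy but dependency-preserving

Lossless test: (A3, A4)⁺ = {A3, A4}, which is a superkey of neither fragment — lossy.
Dependency preservation: every FD's attributes lie within a single fragment, so each can be enforced locally — preserved.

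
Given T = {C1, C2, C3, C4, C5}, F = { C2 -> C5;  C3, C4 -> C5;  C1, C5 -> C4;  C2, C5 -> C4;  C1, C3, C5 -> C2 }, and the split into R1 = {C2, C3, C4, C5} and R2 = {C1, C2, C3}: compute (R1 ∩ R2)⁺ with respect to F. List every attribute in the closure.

C2, C3, C4, C5

R1 ∩ R2 = {C2, C3}.
C2 → C5 applies, adding C5
C2, C5 → C4 applies, adding C4
Closure: {C2, C3, C4, C5}.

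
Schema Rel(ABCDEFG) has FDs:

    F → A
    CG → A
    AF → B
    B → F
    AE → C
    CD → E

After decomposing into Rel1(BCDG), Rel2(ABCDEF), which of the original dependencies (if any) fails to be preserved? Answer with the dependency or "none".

CG → A

Check CG → A: no single fragment contains all of {ACG}, and the restricted closure of {CG} across the fragments never reaches {A}.
F → A is preserved.
AF → B is preserved.
B → F is preserved.
AE → C is preserved.
CD → E is preserved.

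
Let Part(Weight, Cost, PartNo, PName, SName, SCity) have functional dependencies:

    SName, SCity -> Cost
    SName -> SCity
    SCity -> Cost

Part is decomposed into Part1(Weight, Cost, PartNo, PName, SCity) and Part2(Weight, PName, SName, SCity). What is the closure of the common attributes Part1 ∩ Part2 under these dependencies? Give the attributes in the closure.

Weight, Cost, PName, SCity

Part1 ∩ Part2 = {Weight, PName, SCity}.
SCity → Cost applies, adding Cost
Closure: {Weight, Cost, PName, SCity}.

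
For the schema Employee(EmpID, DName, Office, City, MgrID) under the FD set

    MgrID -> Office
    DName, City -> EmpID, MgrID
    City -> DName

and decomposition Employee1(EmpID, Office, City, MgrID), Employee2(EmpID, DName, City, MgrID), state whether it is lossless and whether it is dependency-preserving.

lossless and dependency-preserving

Lossless test: (EmpID, City, MgrID)⁺ = {EmpID, DName, Office, City, MgrID}, which contains all of one fragment — lossless.
Dependency preservation: every FD's attributes lie within a single fragment, so each can be enforced locally — preserved.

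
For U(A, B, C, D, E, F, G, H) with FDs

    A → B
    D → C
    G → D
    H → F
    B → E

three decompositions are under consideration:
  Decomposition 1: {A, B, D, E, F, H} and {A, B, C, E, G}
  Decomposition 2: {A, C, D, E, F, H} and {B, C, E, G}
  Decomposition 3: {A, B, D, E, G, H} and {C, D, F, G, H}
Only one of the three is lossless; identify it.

Decomposition 1: common = {A, B, E}, closure = {A, B, E} → lossy.
Decomposition 2: common = {C, E}, closure = {C, E} → lossy.
Decomposition 3: common = {D, G, H}, closure = {C, D, F, G, H} → lossless.

Decomposition 3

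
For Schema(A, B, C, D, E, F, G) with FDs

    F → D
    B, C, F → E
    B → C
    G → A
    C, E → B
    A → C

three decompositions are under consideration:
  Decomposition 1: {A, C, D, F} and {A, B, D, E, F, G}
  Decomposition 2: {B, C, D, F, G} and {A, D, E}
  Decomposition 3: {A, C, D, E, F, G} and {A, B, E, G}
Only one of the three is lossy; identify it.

Decomposition 2

Decomposition 1: common = {A, D, F}, closure = {A, C, D, F} → lossless.
Decomposition 2: common = {D}, closure = {D} → lossy.
Decomposition 3: common = {A, E, G}, closure = {A, B, C, E, G} → lossless.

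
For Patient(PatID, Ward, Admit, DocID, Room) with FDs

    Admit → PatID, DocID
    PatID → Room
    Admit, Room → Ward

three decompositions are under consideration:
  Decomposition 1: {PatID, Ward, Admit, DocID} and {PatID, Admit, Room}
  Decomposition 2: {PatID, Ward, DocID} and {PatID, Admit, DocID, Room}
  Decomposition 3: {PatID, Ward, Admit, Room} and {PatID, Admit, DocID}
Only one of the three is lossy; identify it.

Decomposition 2

Decomposition 1: common = {PatID, Admit}, closure = {PatID, Ward, Admit, DocID, Room} → lossless.
Decomposition 2: common = {PatID, DocID}, closure = {PatID, DocID, Room} → lossy.
Decomposition 3: common = {PatID, Admit}, closure = {PatID, Ward, Admit, DocID, Room} → lossless.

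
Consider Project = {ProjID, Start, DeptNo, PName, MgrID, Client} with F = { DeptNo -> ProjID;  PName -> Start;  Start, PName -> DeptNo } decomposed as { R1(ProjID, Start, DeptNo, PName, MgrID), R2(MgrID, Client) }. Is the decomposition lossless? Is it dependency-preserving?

Lossless test: (MgrID)⁺ = {MgrID}, which is a superkey of neither fragment — lossy.
Dependency preservation: every FD's attributes lie within a single fragment, so each can be enforced locally — preserved.

lossy but dependency-preserving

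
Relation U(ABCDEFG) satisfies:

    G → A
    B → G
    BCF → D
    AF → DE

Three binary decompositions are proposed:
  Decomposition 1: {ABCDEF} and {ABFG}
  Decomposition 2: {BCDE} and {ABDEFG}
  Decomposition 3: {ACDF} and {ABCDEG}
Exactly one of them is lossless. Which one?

Decomposition 1: common = {ABF}, closure = {ABDEFG} → lossless.
Decomposition 2: common = {BDE}, closure = {ABDEG} → lossy.
Decomposition 3: common = {ACD}, closure = {ACD} → lossy.

Decomposition 1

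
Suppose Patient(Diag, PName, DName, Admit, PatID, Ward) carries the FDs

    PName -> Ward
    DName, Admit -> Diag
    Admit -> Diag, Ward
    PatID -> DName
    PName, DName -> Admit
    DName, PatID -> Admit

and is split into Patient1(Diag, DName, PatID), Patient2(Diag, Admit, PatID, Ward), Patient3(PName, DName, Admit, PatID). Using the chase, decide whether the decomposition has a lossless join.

Chase test. Columns are Diag, PName, DName, Admit, PatID, Ward; row i has aⱼ where attribute j ∈ Patienti, else bᵢⱼ.
Initial tableau (one row per fragment):
  row 1: a1 b12 a3 b14 a5 b16
  row 2: a1 b22 b23 a4 a5 a6
  row 3: b31 a2 a3 a4 a5 b36
Rows 2 and 3 agree on Admit; apply Admit→Diag, Ward and equate their Diag, Ward entries.
Rows 1 and 2 agree on PatID; apply PatID→DName and equate their DName entries.
Rows 1 and 2 agree on DName, PatID; apply DName, PatID→Admit and equate their Admit entries.
Rows 1 and 2 agree on Admit; apply Admit→Diag, Ward and equate their Diag, Ward entries.
Row 3 is now all distinguished symbols — the join is lossless.

Yes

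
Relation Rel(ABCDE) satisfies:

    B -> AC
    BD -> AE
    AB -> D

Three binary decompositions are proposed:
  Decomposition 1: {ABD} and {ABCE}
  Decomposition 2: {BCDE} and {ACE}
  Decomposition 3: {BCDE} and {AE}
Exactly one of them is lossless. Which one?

Decomposition 1

Decomposition 1: common = {AB}, closure = {ABCDE} → lossless.
Decomposition 2: common = {CE}, closure = {CE} → lossy.
Decomposition 3: common = {E}, closure = {E} → lossy.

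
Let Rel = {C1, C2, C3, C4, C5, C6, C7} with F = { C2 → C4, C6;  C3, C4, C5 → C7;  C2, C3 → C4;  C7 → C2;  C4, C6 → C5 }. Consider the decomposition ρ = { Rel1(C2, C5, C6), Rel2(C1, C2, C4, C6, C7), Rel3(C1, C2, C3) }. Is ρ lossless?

Chase test. Columns are C1, C2, C3, C4, C5, C6, C7; row i has aⱼ where attribute j ∈ Reli, else bᵢⱼ.
Initial tableau (one row per fragment):
  row 1: b11 a2 b13 b14 a5 a6 b17
  row 2: a1 a2 b23 a4 b25 a6 a7
  row 3: a1 a2 a3 b34 b35 b36 b37
Rows 1 and 2 agree on C2; apply C2→C4, C6 and equate their C4, C6 entries.
Rows 1 and 3 agree on C2; apply C2→C4, C6 and equate their C4, C6 entries.
Rows 1 and 2 agree on C4, C6; apply C4, C6→C5 and equate their C5 entries.
Rows 1 and 3 agree on C4, C6; apply C4, C6→C5 and equate their C5 entries.
No row becomes fully distinguished — the join is lossy.

No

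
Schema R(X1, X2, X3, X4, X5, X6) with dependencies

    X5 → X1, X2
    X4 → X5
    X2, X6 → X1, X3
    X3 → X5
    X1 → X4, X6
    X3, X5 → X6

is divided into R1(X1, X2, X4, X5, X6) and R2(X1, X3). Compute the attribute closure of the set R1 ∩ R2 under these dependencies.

R1 ∩ R2 = {X1}.
X1 → X4, X6 applies, adding X4, X6
X4 → X5 applies, adding X5
X5 → X1, X2 applies, adding X2
X2, X6 → X1, X3 applies, adding X3
Closure: {X1, X2, X3, X4, X5, X6}.

X1, X2, X3, X4, X5, X6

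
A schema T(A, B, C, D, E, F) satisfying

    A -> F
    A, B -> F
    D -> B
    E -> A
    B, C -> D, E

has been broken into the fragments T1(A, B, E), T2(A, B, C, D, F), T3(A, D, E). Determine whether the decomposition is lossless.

Chase test. Columns are A, B, C, D, E, F; row i has aⱼ where attribute j ∈ Ti, else bᵢⱼ.
Initial tableau (one row per fragment):
  row 1: a1 a2 b13 b14 a5 b16
  row 2: a1 a2 a3 a4 b25 a6
  row 3: a1 b32 b33 a4 a5 b36
Rows 1 and 2 agree on A; apply A→F and equate their F entries.
Rows 1 and 3 agree on A; apply A→F and equate their F entries.
Rows 2 and 3 agree on D; apply D→B and equate their B entries.
No row becomes fully distinguished — the join is lossy.

No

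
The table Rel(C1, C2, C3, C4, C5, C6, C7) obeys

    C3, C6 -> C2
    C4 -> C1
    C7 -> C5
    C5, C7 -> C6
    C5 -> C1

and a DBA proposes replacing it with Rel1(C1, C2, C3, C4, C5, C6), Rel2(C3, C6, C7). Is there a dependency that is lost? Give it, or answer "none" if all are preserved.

C7 -> C5

Check C7 → C5: no single fragment contains all of {C5, C7}, and the restricted closure of {C7} across the fragments never reaches {C5}.
C3, C6 → C2 is preserved.
C4 → C1 is preserved.
C5, C7 → C6 is preserved.
C5 → C1 is preserved.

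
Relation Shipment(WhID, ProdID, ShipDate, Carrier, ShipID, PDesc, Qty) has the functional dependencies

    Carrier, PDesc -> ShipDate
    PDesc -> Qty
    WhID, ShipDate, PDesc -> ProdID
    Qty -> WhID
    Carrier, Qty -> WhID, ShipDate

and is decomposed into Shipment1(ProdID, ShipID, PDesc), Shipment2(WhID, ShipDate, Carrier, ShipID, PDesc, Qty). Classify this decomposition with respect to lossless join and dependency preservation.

Lossless test: (ShipID, PDesc)⁺ = {WhID, ShipID, PDesc, Qty}, which is a superkey of neither fragment — lossy.
Dependency preservation: the restricted closure of {WhID, ShipDate, PDesc} across the fragments never reaches {ProdID}, so WhID, ShipDate, PDesc → ProdID cannot be enforced without a join — not preserved.

lossy and not dependency-preserving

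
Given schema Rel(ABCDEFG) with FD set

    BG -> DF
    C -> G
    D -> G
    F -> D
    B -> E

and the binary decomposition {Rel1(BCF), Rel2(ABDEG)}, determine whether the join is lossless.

Common attributes: Rel1 ∩ Rel2 = {B}.
Closure of {B}: B → E applies, adding E. So (B)⁺ = {BE}.
The closure contains neither all of Rel1 = {BCF} nor all of Rel2 = {ABDEG}, so the common attributes are not a superkey of either fragment. The join is lossy.

No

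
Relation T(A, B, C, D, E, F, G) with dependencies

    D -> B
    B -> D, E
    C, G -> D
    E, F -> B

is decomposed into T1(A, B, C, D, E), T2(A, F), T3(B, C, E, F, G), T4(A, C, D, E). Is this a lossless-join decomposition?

No

Chase test. Columns are A, B, C, D, E, F, G; row i has aⱼ where attribute j ∈ Ti, else bᵢⱼ.
Initial tableau (one row per fragment):
  row 1: a1 a2 a3 a4 a5 b16 b17
  row 2: a1 b22 b23 b24 b25 a6 b27
  row 3: b31 a2 a3 b34 a5 a6 a7
  row 4: a1 b42 a3 a4 a5 b46 b47
Rows 1 and 4 agree on D; apply D→B and equate their B entries.
Rows 1 and 3 agree on B; apply B→D, E and equate their D, E entries.
No row becomes fully distinguished — the join is lossy.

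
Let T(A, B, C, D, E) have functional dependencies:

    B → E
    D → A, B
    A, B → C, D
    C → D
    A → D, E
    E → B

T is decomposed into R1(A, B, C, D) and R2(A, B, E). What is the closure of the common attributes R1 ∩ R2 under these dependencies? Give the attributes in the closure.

R1 ∩ R2 = {A, B}.
B → E applies, adding E
A, B → C, D applies, adding C, D
Closure: {A, B, C, D, E}.

A, B, C, D, E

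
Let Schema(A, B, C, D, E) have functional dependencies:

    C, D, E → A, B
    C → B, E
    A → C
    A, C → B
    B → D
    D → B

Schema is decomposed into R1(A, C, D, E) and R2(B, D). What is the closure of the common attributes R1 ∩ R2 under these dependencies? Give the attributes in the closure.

B, D

R1 ∩ R2 = {D}.
D → B applies, adding B
Closure: {B, D}.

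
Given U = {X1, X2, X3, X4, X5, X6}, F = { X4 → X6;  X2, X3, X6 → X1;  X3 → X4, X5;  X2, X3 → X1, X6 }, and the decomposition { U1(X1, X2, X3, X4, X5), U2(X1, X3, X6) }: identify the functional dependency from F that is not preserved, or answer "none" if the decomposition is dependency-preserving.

X4 → X6

Check X4 → X6: no single fragment contains all of {X4, X6}, and the restricted closure of {X4} across the fragments never reaches {X6}.
X2, X3, X6 → X1 is preserved.
X3 → X4, X5 is preserved.
X2, X3 → X1, X6 is preserved.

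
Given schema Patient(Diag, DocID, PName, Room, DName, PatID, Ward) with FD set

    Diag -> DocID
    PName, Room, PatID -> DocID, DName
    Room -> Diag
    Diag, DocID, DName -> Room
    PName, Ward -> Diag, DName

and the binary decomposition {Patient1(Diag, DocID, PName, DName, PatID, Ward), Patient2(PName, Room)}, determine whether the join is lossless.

Common attributes: Patient1 ∩ Patient2 = {PName}.
No dependency enlarges {PName}, so (PName)⁺ = {PName}.
The closure contains neither all of Patient1 = {Diag, DocID, PName, DName, PatID, Ward} nor all of Patient2 = {PName, Room}, so the common attributes are not a superkey of either fragment. The join is lossy.

No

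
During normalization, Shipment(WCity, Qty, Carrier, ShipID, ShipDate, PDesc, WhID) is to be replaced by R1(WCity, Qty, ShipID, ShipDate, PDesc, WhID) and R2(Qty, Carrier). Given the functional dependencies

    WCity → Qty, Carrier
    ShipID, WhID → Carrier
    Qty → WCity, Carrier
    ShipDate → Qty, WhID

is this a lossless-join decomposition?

Yes

Common attributes: R1 ∩ R2 = {Qty}.
Closure of {Qty}: Qty → WCity, Carrier applies, adding WCity, Carrier. So (Qty)⁺ = {WCity, Qty, Carrier}.
This closure contains every attribute of R2, so R1 ∩ R2 → R2. The join is lossless.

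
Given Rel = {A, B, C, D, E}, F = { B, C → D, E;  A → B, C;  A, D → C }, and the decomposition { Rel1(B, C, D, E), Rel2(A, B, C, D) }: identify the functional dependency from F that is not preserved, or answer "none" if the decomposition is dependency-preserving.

B, C → D, E lies within Rel1.
A → B, C lies within Rel2.
A, D → C lies within Rel2.
Every dependency is enforceable on the fragments, so the decomposition is dependency-preserving.

none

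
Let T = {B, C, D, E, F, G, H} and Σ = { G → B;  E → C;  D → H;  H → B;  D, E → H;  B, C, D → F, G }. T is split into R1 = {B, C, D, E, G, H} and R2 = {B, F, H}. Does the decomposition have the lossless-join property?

No

Common attributes: R1 ∩ R2 = {B, H}.
No dependency enlarges {B, H}, so (B, H)⁺ = {B, H}.
The closure contains neither all of R1 = {B, C, D, E, G, H} nor all of R2 = {B, F, H}, so the common attributes are not a superkey of either fragment. The join is lossy.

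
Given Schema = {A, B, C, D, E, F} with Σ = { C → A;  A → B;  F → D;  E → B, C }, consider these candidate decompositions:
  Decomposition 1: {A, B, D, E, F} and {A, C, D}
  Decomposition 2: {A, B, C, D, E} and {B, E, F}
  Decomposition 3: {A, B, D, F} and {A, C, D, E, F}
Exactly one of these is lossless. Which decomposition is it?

Decomposition 1: common = {A, D}, closure = {A, B, D} → lossy.
Decomposition 2: common = {B, E}, closure = {A, B, C, E} → lossy.
Decomposition 3: common = {A, D, F}, closure = {A, B, D, F} → lossless.

Decomposition 3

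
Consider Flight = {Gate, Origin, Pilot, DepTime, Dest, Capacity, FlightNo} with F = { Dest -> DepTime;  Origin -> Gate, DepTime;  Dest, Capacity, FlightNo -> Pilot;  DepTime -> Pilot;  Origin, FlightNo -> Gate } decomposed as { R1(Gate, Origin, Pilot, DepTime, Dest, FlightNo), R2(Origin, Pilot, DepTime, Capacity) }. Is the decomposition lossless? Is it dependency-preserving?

Lossless test: (Origin, Pilot, DepTime)⁺ = {Gate, Origin, Pilot, DepTime}, which is a superkey of neither fragment — lossy.
Dependency preservation: Dest, Capacity, FlightNo → Pilot is not contained in any single fragment, but the restricted closure of its left-hand side across the fragments still reaches the right-hand side; the remaining FDs each lie inside some fragment. All dependencies are preserved.

lossy but dependency-preserving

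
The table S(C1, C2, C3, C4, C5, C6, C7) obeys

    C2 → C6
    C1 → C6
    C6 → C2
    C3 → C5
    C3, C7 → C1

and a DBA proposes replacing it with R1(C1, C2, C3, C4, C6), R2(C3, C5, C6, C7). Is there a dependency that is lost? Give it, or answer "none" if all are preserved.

Check C3, C7 → C1: no single fragment contains all of {C1, C3, C7}, and the restricted closure of {C3, C7} across the fragments never reaches {C1}.
C2 → C6 is preserved.
C1 → C6 is preserved.
C6 → C2 is preserved.
C3 → C5 is preserved.

C3, C7 → C1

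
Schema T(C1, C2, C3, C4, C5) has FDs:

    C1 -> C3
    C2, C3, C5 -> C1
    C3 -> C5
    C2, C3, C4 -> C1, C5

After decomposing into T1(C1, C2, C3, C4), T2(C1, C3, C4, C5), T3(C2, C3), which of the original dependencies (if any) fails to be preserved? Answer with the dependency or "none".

C1 → C3 lies within T1.
C2, C3, C5 → C1: restricted closure across fragments reaches C1.
C3 → C5 lies within T2.
C2, C3, C4 → C1, C5: restricted closure across fragments reaches C1, C5.
Every dependency is enforceable on the fragments, so the decomposition is dependency-preserving.

none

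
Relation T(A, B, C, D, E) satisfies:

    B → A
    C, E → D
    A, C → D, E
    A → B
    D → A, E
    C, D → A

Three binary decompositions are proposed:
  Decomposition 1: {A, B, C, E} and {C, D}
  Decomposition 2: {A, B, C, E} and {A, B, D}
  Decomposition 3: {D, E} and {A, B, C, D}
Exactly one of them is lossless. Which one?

Decomposition 3

Decomposition 1: common = {C}, closure = {C} → lossy.
Decomposition 2: common = {A, B}, closure = {A, B} → lossy.
Decomposition 3: common = {D}, closure = {A, B, D, E} → lossless.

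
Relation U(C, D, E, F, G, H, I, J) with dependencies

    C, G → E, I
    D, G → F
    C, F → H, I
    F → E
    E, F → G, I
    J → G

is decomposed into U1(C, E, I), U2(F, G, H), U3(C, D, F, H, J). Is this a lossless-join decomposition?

Chase test. Columns are C, D, E, F, G, H, I, J; row i has aⱼ where attribute j ∈ Ui, else bᵢⱼ.
Initial tableau (one row per fragment):
  row 1: a1 b12 a3 b14 b15 b16 a7 b18
  row 2: b21 b22 b23 a4 a5 a6 b27 b28
  row 3: a1 a2 b33 a4 b35 a6 b37 a8
Rows 2 and 3 agree on F; apply F→E and equate their E entries.
Rows 2 and 3 agree on E, F; apply E, F→G, I and equate their G, I entries.
No row becomes fully distinguished — the join is lossy.

No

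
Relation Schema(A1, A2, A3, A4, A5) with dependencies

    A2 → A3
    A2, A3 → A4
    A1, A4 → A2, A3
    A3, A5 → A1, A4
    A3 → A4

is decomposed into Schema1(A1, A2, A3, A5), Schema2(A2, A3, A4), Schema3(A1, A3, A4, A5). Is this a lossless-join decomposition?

Chase test. Columns are A1, A2, A3, A4, A5; row i has aⱼ where attribute j ∈ Schemai, else bᵢⱼ.
Initial tableau (one row per fragment):
  row 1: a1 a2 a3 b14 a5
  row 2: b21 a2 a3 a4 b25
  row 3: a1 b32 a3 a4 a5
Rows 1 and 2 agree on A2, A3; apply A2, A3→A4 and equate their A4 entries.
Rows 1 and 3 agree on A1, A4; apply A1, A4→A2, A3 and equate their A2, A3 entries.
Row 1 is now all distinguished symbols — the join is lossless.

Yes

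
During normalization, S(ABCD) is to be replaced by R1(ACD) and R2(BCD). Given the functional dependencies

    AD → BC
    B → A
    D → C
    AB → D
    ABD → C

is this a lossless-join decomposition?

Common attributes: R1 ∩ R2 = {CD}.
No dependency enlarges {CD}, so (CD)⁺ = {CD}.
The closure contains neither all of R1 = {ACD} nor all of R2 = {BCD}, so the common attributes are not a superkey of either fragment. The join is lossy.

No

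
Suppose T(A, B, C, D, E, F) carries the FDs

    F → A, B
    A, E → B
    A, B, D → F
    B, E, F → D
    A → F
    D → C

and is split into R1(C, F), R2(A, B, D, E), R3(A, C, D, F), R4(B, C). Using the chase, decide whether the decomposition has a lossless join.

Chase test. Columns are A, B, C, D, E, F; row i has aⱼ where attribute j ∈ Ri, else bᵢⱼ.
Initial tableau (one row per fragment):
  row 1: b11 b12 a3 b14 b15 a6
  row 2: a1 a2 b23 a4 a5 b26
  row 3: a1 b32 a3 a4 b35 a6
  row 4: b41 a2 a3 b44 b45 b46
Rows 1 and 3 agree on F; apply F→A, B and equate their A, B entries.
Rows 1 and 2 agree on A; apply A→F and equate their F entries.
Rows 2 and 3 agree on D; apply D→C and equate their C entries.
Rows 1 and 2 agree on F; apply F→A, B and equate their A, B entries.
Row 2 is now all distinguished symbols — the join is lossless.

Yes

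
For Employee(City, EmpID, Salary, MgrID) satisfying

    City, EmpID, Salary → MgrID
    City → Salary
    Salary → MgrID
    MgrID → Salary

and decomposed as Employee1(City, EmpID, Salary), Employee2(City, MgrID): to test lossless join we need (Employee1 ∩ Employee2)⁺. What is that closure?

City, Salary, MgrID

Employee1 ∩ Employee2 = {City}.
City → Salary applies, adding Salary
Salary → MgrID applies, adding MgrID
Closure: {City, Salary, MgrID}.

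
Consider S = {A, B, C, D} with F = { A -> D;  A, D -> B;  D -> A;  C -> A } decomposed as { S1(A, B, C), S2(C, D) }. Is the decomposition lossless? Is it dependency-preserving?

lossless but not dependency-preserving

Lossless test: (C)⁺ = {A, B, C, D}, which contains all of one fragment — lossless.
Dependency preservation: the restricted closure of {A} across the fragments never reaches {D}, so A → D cannot be enforced without a join — not preserved.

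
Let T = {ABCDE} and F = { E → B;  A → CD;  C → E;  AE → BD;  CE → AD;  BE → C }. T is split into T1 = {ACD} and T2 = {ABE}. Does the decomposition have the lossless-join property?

Common attributes: T1 ∩ T2 = {A}.
Closure of {A}: A → CD applies, adding CD; C → E applies, adding E; AE → BD applies, adding B. So (A)⁺ = {ABCDE}.
This closure contains every attribute of T1, so T1 ∩ T2 → T1. The join is lossless.

Yes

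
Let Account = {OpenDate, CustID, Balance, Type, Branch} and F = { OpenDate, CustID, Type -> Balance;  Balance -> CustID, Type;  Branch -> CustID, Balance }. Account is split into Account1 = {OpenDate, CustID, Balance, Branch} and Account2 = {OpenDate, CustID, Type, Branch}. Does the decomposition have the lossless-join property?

Common attributes: Account1 ∩ Account2 = {OpenDate, CustID, Branch}.
Closure of {OpenDate, CustID, Branch}: Branch → CustID, Balance applies, adding Balance; Balance → CustID, Type applies, adding Type. So (OpenDate, CustID, Branch)⁺ = {OpenDate, CustID, Balance, Type, Branch}.
This closure contains every attribute of Account1, so Account1 ∩ Account2 → Account1. The join is lossless.

Yes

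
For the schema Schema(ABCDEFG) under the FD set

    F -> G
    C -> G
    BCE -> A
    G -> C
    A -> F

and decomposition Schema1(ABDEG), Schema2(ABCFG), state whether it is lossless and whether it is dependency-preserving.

Lossless test: (ABG)⁺ = {ABCFG}, which contains all of one fragment — lossless.
Dependency preservation: BCE → A is not contained in any single fragment, but the restricted closure of its left-hand side across the fragments still reaches the right-hand side; the remaining FDs each lie inside some fragment. All dependencies are preserved.

lossless and dependency-preserving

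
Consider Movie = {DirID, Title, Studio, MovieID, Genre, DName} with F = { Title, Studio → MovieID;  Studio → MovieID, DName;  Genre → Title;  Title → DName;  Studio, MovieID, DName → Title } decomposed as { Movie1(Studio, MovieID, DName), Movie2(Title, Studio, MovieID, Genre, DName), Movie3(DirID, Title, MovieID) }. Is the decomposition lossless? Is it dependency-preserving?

lossy but dependency-preserving

Lossless test (chase): Rows 2 and 3 agree on Title; apply Title→DName and equate their DName entries. Rows 1 and 2 agree on Studio, MovieID, DName; apply Studio, MovieID, DName→Title and equate their Title entries. No row becomes fully distinguished — the join is lossy.
Dependency preservation: every FD's attributes lie within a single fragment, so each can be enforced locally — preserved.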